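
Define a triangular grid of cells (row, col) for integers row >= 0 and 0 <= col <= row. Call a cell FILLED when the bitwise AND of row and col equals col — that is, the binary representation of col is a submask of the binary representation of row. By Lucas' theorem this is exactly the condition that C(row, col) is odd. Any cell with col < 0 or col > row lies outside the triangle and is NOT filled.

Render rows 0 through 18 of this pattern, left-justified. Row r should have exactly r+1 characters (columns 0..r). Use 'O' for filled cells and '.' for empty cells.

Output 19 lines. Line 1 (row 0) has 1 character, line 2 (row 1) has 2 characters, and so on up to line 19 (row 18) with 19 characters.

r0=0: O
r1=1: OO
r2=10: O.O
r3=11: OOOO
r4=100: O...O
r5=101: OO..OO
r6=110: O.O.O.O
r7=111: OOOOOOOO
r8=1000: O.......O
r9=1001: OO......OO
r10=1010: O.O.....O.O
r11=1011: OOOO....OOOO
r12=1100: O...O...O...O
r13=1101: OO..OO..OO..OO
r14=1110: O.O.O.O.O.O.O.O
r15=1111: OOOOOOOOOOOOOOOO
r16=10000: O...............O
r17=10001: OO..............OO
r18=10010: O.O.............O.O

Answer: O
OO
O.O
OOOO
O...O
OO..OO
O.O.O.O
OOOOOOOO
O.......O
OO......OO
O.O.....O.O
OOOO....OOOO
O...O...O...O
OO..OO..OO..OO
O.O.O.O.O.O.O.O
OOOOOOOOOOOOOOOO
O...............O
OO..............OO
O.O.............O.O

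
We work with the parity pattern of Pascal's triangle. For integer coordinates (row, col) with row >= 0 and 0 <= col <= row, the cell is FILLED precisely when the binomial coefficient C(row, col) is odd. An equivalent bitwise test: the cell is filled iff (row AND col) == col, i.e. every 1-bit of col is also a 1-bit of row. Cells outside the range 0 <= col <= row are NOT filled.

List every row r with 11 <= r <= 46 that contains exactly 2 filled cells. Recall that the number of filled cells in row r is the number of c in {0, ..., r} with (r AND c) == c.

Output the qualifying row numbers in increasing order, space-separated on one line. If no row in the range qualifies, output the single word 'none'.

Answer: 16 32

Derivation:
Row r has 2^popcount(r) filled cells, so we need popcount(r) = log2(2) = 1.
Scan r = 11..46 and keep those with exactly 1 one-bits:
r=11=1011 popcount=3 -> skip
r=12=1100 popcount=2 -> skip
r=13=1101 popcount=3 -> skip
r=14=1110 popcount=3 -> skip
r=15=1111 popcount=4 -> skip
r=16=10000 popcount=1 -> KEEP
r=17=10001 popcount=2 -> skip
r=18=10010 popcount=2 -> skip
r=19=10011 popcount=3 -> skip
r=20=10100 popcount=2 -> skip
r=21=10101 popcount=3 -> skip
r=22=10110 popcount=3 -> skip
r=23=10111 popcount=4 -> skip
r=24=11000 popcount=2 -> skip
r=25=11001 popcount=3 -> skip
r=26=11010 popcount=3 -> skip
r=27=11011 popcount=4 -> skip
r=28=11100 popcount=3 -> skip
r=29=11101 popcount=4 -> skip
r=30=11110 popcount=4 -> skip
r=31=11111 popcount=5 -> skip
r=32=100000 popcount=1 -> KEEP
r=33=100001 popcount=2 -> skip
r=34=100010 popcount=2 -> skip
r=35=100011 popcount=3 -> skip
r=36=100100 popcount=2 -> skip
r=37=100101 popcount=3 -> skip
r=38=100110 popcount=3 -> skip
r=39=100111 popcount=4 -> skip
r=40=101000 popcount=2 -> skip
r=41=101001 popcount=3 -> skip
r=42=101010 popcount=3 -> skip
r=43=101011 popcount=4 -> skip
r=44=101100 popcount=3 -> skip
r=45=101101 popcount=4 -> skip
r=46=101110 popcount=4 -> skip
Kept rows: 16 32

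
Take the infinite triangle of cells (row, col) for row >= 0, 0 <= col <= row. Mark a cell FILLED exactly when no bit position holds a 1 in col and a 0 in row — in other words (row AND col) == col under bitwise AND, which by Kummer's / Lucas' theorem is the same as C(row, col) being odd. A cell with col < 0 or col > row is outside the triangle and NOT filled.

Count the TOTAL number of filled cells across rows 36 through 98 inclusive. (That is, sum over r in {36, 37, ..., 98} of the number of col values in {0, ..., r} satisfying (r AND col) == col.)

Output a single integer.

r36=100100 pc2: +4 =4
r37=100101 pc3: +8 =12
r38=100110 pc3: +8 =20
r39=100111 pc4: +16 =36
r40=101000 pc2: +4 =40
r41=101001 pc3: +8 =48
r42=101010 pc3: +8 =56
r43=101011 pc4: +16 =72
r44=101100 pc3: +8 =80
r45=101101 pc4: +16 =96
r46=101110 pc4: +16 =112
r47=101111 pc5: +32 =144
r48=110000 pc2: +4 =148
r49=110001 pc3: +8 =156
r50=110010 pc3: +8 =164
r51=110011 pc4: +16 =180
r52=110100 pc3: +8 =188
r53=110101 pc4: +16 =204
r54=110110 pc4: +16 =220
r55=110111 pc5: +32 =252
r56=111000 pc3: +8 =260
r57=111001 pc4: +16 =276
r58=111010 pc4: +16 =292
r59=111011 pc5: +32 =324
r60=111100 pc4: +16 =340
r61=111101 pc5: +32 =372
r62=111110 pc5: +32 =404
r63=111111 pc6: +64 =468
r64=1000000 pc1: +2 =470
r65=1000001 pc2: +4 =474
r66=1000010 pc2: +4 =478
r67=1000011 pc3: +8 =486
r68=1000100 pc2: +4 =490
r69=1000101 pc3: +8 =498
r70=1000110 pc3: +8 =506
r71=1000111 pc4: +16 =522
r72=1001000 pc2: +4 =526
r73=1001001 pc3: +8 =534
r74=1001010 pc3: +8 =542
r75=1001011 pc4: +16 =558
r76=1001100 pc3: +8 =566
r77=1001101 pc4: +16 =582
r78=1001110 pc4: +16 =598
r79=1001111 pc5: +32 =630
r80=1010000 pc2: +4 =634
r81=1010001 pc3: +8 =642
r82=1010010 pc3: +8 =650
r83=1010011 pc4: +16 =666
r84=1010100 pc3: +8 =674
r85=1010101 pc4: +16 =690
r86=1010110 pc4: +16 =706
r87=1010111 pc5: +32 =738
r88=1011000 pc3: +8 =746
r89=1011001 pc4: +16 =762
r90=1011010 pc4: +16 =778
r91=1011011 pc5: +32 =810
r92=1011100 pc4: +16 =826
r93=1011101 pc5: +32 =858
r94=1011110 pc5: +32 =890
r95=1011111 pc6: +64 =954
r96=1100000 pc2: +4 =958
r97=1100001 pc3: +8 =966
r98=1100010 pc3: +8 =974

Answer: 974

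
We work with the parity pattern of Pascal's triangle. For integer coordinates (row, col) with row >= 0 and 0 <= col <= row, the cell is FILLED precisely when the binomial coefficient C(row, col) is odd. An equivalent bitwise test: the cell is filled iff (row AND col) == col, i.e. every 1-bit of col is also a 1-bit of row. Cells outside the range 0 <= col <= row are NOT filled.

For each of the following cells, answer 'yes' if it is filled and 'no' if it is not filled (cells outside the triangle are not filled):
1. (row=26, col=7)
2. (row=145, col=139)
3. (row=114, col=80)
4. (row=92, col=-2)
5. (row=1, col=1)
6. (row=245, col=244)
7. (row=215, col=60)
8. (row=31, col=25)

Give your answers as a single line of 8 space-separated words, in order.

Answer: no no yes no yes yes no yes

Derivation:
(26,7): row=0b11010, col=0b111, row AND col = 0b10 = 2; 2 != 7 -> empty
(145,139): row=0b10010001, col=0b10001011, row AND col = 0b10000001 = 129; 129 != 139 -> empty
(114,80): row=0b1110010, col=0b1010000, row AND col = 0b1010000 = 80; 80 == 80 -> filled
(92,-2): col outside [0, 92] -> not filled
(1,1): row=0b1, col=0b1, row AND col = 0b1 = 1; 1 == 1 -> filled
(245,244): row=0b11110101, col=0b11110100, row AND col = 0b11110100 = 244; 244 == 244 -> filled
(215,60): row=0b11010111, col=0b111100, row AND col = 0b10100 = 20; 20 != 60 -> empty
(31,25): row=0b11111, col=0b11001, row AND col = 0b11001 = 25; 25 == 25 -> filled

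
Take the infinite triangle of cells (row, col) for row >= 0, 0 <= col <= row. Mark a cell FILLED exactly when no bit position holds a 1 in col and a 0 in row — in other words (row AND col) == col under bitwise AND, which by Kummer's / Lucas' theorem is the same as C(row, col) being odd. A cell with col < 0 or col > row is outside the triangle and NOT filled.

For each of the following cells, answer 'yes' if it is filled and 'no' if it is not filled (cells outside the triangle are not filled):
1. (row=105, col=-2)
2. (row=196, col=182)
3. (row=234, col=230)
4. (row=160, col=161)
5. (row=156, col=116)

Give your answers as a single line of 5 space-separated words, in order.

(105,-2): col outside [0, 105] -> not filled
(196,182): row=0b11000100, col=0b10110110, row AND col = 0b10000100 = 132; 132 != 182 -> empty
(234,230): row=0b11101010, col=0b11100110, row AND col = 0b11100010 = 226; 226 != 230 -> empty
(160,161): col outside [0, 160] -> not filled
(156,116): row=0b10011100, col=0b1110100, row AND col = 0b10100 = 20; 20 != 116 -> empty

Answer: no no no no no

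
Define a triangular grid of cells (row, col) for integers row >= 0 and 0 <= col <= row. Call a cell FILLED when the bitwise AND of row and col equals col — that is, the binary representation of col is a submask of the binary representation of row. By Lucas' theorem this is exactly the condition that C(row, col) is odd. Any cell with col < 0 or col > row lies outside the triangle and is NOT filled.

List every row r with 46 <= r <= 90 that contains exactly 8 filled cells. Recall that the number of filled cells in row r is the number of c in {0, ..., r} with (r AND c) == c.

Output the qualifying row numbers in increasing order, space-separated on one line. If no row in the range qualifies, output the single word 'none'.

Row r has 2^popcount(r) filled cells, so we need popcount(r) = log2(8) = 3.
Scan r = 46..90 and keep those with exactly 3 one-bits:
r=46=101110 popcount=4 -> skip
r=47=101111 popcount=5 -> skip
r=48=110000 popcount=2 -> skip
r=49=110001 popcount=3 -> KEEP
r=50=110010 popcount=3 -> KEEP
r=51=110011 popcount=4 -> skip
r=52=110100 popcount=3 -> KEEP
r=53=110101 popcount=4 -> skip
r=54=110110 popcount=4 -> skip
r=55=110111 popcount=5 -> skip
r=56=111000 popcount=3 -> KEEP
r=57=111001 popcount=4 -> skip
r=58=111010 popcount=4 -> skip
r=59=111011 popcount=5 -> skip
r=60=111100 popcount=4 -> skip
r=61=111101 popcount=5 -> skip
r=62=111110 popcount=5 -> skip
r=63=111111 popcount=6 -> skip
r=64=1000000 popcount=1 -> skip
r=65=1000001 popcount=2 -> skip
r=66=1000010 popcount=2 -> skip
r=67=1000011 popcount=3 -> KEEP
r=68=1000100 popcount=2 -> skip
r=69=1000101 popcount=3 -> KEEP
r=70=1000110 popcount=3 -> KEEP
r=71=1000111 popcount=4 -> skip
r=72=1001000 popcount=2 -> skip
r=73=1001001 popcount=3 -> KEEP
r=74=1001010 popcount=3 -> KEEP
r=75=1001011 popcount=4 -> skip
r=76=1001100 popcount=3 -> KEEP
r=77=1001101 popcount=4 -> skip
r=78=1001110 popcount=4 -> skip
r=79=1001111 popcount=5 -> skip
r=80=1010000 popcount=2 -> skip
r=81=1010001 popcount=3 -> KEEP
r=82=1010010 popcount=3 -> KEEP
r=83=1010011 popcount=4 -> skip
r=84=1010100 popcount=3 -> KEEP
r=85=1010101 popcount=4 -> skip
r=86=1010110 popcount=4 -> skip
r=87=1010111 popcount=5 -> skip
r=88=1011000 popcount=3 -> KEEP
r=89=1011001 popcount=4 -> skip
r=90=1011010 popcount=4 -> skip
Kept rows: 49 50 52 56 67 69 70 73 74 76 81 82 84 88

Answer: 49 50 52 56 67 69 70 73 74 76 81 82 84 88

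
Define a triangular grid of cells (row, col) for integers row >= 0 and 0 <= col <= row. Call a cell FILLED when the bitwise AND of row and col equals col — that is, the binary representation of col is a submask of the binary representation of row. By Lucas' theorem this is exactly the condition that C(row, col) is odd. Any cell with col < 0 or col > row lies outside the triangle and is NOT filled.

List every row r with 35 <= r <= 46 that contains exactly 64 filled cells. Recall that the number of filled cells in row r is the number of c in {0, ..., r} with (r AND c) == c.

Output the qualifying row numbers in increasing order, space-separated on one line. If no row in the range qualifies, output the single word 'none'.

Answer: none

Derivation:
Row r has 2^popcount(r) filled cells, so we need popcount(r) = log2(64) = 6.
Scan r = 35..46 and keep those with exactly 6 one-bits:
r=35=100011 popcount=3 -> skip
r=36=100100 popcount=2 -> skip
r=37=100101 popcount=3 -> skip
r=38=100110 popcount=3 -> skip
r=39=100111 popcount=4 -> skip
r=40=101000 popcount=2 -> skip
r=41=101001 popcount=3 -> skip
r=42=101010 popcount=3 -> skip
r=43=101011 popcount=4 -> skip
r=44=101100 popcount=3 -> skip
r=45=101101 popcount=4 -> skip
r=46=101110 popcount=4 -> skip
Kept rows: none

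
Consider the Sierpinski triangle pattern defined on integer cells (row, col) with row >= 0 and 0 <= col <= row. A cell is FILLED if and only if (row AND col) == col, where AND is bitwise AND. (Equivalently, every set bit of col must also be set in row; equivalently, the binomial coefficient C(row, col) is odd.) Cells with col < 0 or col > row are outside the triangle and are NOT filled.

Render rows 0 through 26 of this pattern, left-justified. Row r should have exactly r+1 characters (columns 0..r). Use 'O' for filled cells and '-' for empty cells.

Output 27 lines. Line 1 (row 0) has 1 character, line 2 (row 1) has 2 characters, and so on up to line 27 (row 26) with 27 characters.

Answer: O
OO
O-O
OOOO
O---O
OO--OO
O-O-O-O
OOOOOOOO
O-------O
OO------OO
O-O-----O-O
OOOO----OOOO
O---O---O---O
OO--OO--OO--OO
O-O-O-O-O-O-O-O
OOOOOOOOOOOOOOOO
O---------------O
OO--------------OO
O-O-------------O-O
OOOO------------OOOO
O---O-----------O---O
OO--OO----------OO--OO
O-O-O-O---------O-O-O-O
OOOOOOOO--------OOOOOOOO
O-------O-------O-------O
OO------OO------OO------OO
O-O-----O-O-----O-O-----O-O

Derivation:
r0=0: O
r1=1: OO
r2=10: O-O
r3=11: OOOO
r4=100: O---O
r5=101: OO--OO
r6=110: O-O-O-O
r7=111: OOOOOOOO
r8=1000: O-------O
r9=1001: OO------OO
r10=1010: O-O-----O-O
r11=1011: OOOO----OOOO
r12=1100: O---O---O---O
r13=1101: OO--OO--OO--OO
r14=1110: O-O-O-O-O-O-O-O
r15=1111: OOOOOOOOOOOOOOOO
r16=10000: O---------------O
r17=10001: OO--------------OO
r18=10010: O-O-------------O-O
r19=10011: OOOO------------OOOO
r20=10100: O---O-----------O---O
r21=10101: OO--OO----------OO--OO
r22=10110: O-O-O-O---------O-O-O-O
r23=10111: OOOOOOOO--------OOOOOOOO
r24=11000: O-------O-------O-------O
r25=11001: OO------OO------OO------OO
r26=11010: O-O-----O-O-----O-O-----O-O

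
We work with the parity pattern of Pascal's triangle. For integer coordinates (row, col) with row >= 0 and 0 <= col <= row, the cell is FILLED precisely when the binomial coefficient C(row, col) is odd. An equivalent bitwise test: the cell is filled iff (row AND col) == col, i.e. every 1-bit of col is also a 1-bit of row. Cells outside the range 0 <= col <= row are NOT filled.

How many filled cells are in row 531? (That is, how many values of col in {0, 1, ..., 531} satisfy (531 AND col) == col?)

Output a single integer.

531 in binary = 1000010011
popcount(531) = number of 1-bits in 1000010011 = 4
A col c satisfies (531 AND c) == c iff every set bit of c is also set in 531; each of the 4 set bits of 531 can independently be on or off in c.
count = 2^4 = 16

Answer: 16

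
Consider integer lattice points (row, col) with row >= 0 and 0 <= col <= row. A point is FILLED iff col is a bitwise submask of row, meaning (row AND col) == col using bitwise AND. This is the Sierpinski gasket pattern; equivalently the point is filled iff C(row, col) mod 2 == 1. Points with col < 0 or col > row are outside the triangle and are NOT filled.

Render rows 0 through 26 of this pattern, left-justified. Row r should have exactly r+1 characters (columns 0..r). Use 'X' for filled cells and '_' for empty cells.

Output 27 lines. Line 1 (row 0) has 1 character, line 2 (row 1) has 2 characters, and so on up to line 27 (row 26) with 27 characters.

r0=0: X
r1=1: XX
r2=10: X_X
r3=11: XXXX
r4=100: X___X
r5=101: XX__XX
r6=110: X_X_X_X
r7=111: XXXXXXXX
r8=1000: X_______X
r9=1001: XX______XX
r10=1010: X_X_____X_X
r11=1011: XXXX____XXXX
r12=1100: X___X___X___X
r13=1101: XX__XX__XX__XX
r14=1110: X_X_X_X_X_X_X_X
r15=1111: XXXXXXXXXXXXXXXX
r16=10000: X_______________X
r17=10001: XX______________XX
r18=10010: X_X_____________X_X
r19=10011: XXXX____________XXXX
r20=10100: X___X___________X___X
r21=10101: XX__XX__________XX__XX
r22=10110: X_X_X_X_________X_X_X_X
r23=10111: XXXXXXXX________XXXXXXXX
r24=11000: X_______X_______X_______X
r25=11001: XX______XX______XX______XX
r26=11010: X_X_____X_X_____X_X_____X_X

Answer: X
XX
X_X
XXXX
X___X
XX__XX
X_X_X_X
XXXXXXXX
X_______X
XX______XX
X_X_____X_X
XXXX____XXXX
X___X___X___X
XX__XX__XX__XX
X_X_X_X_X_X_X_X
XXXXXXXXXXXXXXXX
X_______________X
XX______________XX
X_X_____________X_X
XXXX____________XXXX
X___X___________X___X
XX__XX__________XX__XX
X_X_X_X_________X_X_X_X
XXXXXXXX________XXXXXXXX
X_______X_______X_______X
XX______XX______XX______XX
X_X_____X_X_____X_X_____X_X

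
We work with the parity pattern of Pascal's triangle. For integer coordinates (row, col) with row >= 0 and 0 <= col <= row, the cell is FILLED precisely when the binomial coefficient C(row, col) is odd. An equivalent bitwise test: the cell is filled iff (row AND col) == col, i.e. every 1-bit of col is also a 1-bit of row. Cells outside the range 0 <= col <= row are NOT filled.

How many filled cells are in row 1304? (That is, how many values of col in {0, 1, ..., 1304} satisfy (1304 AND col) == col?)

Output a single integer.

1304 in binary = 10100011000
popcount(1304) = number of 1-bits in 10100011000 = 4
A col c satisfies (1304 AND c) == c iff every set bit of c is also set in 1304; each of the 4 set bits of 1304 can independently be on or off in c.
count = 2^4 = 16

Answer: 16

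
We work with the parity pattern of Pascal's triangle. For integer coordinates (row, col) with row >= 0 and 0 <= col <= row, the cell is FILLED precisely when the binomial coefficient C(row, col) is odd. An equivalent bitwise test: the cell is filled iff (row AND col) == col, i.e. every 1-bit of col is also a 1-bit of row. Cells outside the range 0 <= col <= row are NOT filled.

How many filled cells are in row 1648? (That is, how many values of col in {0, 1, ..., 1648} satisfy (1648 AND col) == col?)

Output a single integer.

Answer: 32

Derivation:
1648 in binary = 11001110000
popcount(1648) = number of 1-bits in 11001110000 = 5
A col c satisfies (1648 AND c) == c iff every set bit of c is also set in 1648; each of the 5 set bits of 1648 can independently be on or off in c.
count = 2^5 = 32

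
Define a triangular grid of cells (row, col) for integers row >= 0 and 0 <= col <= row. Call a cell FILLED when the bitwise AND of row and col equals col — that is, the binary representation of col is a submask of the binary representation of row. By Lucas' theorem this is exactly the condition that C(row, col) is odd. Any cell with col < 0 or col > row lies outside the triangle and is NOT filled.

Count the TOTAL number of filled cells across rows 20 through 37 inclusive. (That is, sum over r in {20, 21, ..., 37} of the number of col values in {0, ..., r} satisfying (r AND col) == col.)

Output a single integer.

r20=10100 pc2: +4 =4
r21=10101 pc3: +8 =12
r22=10110 pc3: +8 =20
r23=10111 pc4: +16 =36
r24=11000 pc2: +4 =40
r25=11001 pc3: +8 =48
r26=11010 pc3: +8 =56
r27=11011 pc4: +16 =72
r28=11100 pc3: +8 =80
r29=11101 pc4: +16 =96
r30=11110 pc4: +16 =112
r31=11111 pc5: +32 =144
r32=100000 pc1: +2 =146
r33=100001 pc2: +4 =150
r34=100010 pc2: +4 =154
r35=100011 pc3: +8 =162
r36=100100 pc2: +4 =166
r37=100101 pc3: +8 =174

Answer: 174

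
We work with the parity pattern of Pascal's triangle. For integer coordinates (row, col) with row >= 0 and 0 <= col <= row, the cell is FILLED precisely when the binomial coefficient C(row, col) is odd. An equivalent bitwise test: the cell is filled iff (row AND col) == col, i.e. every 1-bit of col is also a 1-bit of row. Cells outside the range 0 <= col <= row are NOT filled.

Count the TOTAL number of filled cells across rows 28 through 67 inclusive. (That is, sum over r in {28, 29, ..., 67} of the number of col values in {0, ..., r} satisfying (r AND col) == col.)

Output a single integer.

Answer: 576

Derivation:
r28=11100 pc3: +8 =8
r29=11101 pc4: +16 =24
r30=11110 pc4: +16 =40
r31=11111 pc5: +32 =72
r32=100000 pc1: +2 =74
r33=100001 pc2: +4 =78
r34=100010 pc2: +4 =82
r35=100011 pc3: +8 =90
r36=100100 pc2: +4 =94
r37=100101 pc3: +8 =102
r38=100110 pc3: +8 =110
r39=100111 pc4: +16 =126
r40=101000 pc2: +4 =130
r41=101001 pc3: +8 =138
r42=101010 pc3: +8 =146
r43=101011 pc4: +16 =162
r44=101100 pc3: +8 =170
r45=101101 pc4: +16 =186
r46=101110 pc4: +16 =202
r47=101111 pc5: +32 =234
r48=110000 pc2: +4 =238
r49=110001 pc3: +8 =246
r50=110010 pc3: +8 =254
r51=110011 pc4: +16 =270
r52=110100 pc3: +8 =278
r53=110101 pc4: +16 =294
r54=110110 pc4: +16 =310
r55=110111 pc5: +32 =342
r56=111000 pc3: +8 =350
r57=111001 pc4: +16 =366
r58=111010 pc4: +16 =382
r59=111011 pc5: +32 =414
r60=111100 pc4: +16 =430
r61=111101 pc5: +32 =462
r62=111110 pc5: +32 =494
r63=111111 pc6: +64 =558
r64=1000000 pc1: +2 =560
r65=1000001 pc2: +4 =564
r66=1000010 pc2: +4 =568
r67=1000011 pc3: +8 =576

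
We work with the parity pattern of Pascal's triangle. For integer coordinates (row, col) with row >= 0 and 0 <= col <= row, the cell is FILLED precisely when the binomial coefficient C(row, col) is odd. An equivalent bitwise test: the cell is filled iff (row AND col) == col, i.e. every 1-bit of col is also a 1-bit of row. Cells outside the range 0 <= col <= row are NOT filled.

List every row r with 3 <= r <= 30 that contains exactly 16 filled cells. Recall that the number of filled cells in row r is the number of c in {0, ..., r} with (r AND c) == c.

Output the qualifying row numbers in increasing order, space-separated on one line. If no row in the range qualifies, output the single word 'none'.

Row r has 2^popcount(r) filled cells, so we need popcount(r) = log2(16) = 4.
Scan r = 3..30 and keep those with exactly 4 one-bits:
r=3=11 popcount=2 -> skip
r=4=100 popcount=1 -> skip
r=5=101 popcount=2 -> skip
r=6=110 popcount=2 -> skip
r=7=111 popcount=3 -> skip
r=8=1000 popcount=1 -> skip
r=9=1001 popcount=2 -> skip
r=10=1010 popcount=2 -> skip
r=11=1011 popcount=3 -> skip
r=12=1100 popcount=2 -> skip
r=13=1101 popcount=3 -> skip
r=14=1110 popcount=3 -> skip
r=15=1111 popcount=4 -> KEEP
r=16=10000 popcount=1 -> skip
r=17=10001 popcount=2 -> skip
r=18=10010 popcount=2 -> skip
r=19=10011 popcount=3 -> skip
r=20=10100 popcount=2 -> skip
r=21=10101 popcount=3 -> skip
r=22=10110 popcount=3 -> skip
r=23=10111 popcount=4 -> KEEP
r=24=11000 popcount=2 -> skip
r=25=11001 popcount=3 -> skip
r=26=11010 popcount=3 -> skip
r=27=11011 popcount=4 -> KEEP
r=28=11100 popcount=3 -> skip
r=29=11101 popcount=4 -> KEEP
r=30=11110 popcount=4 -> KEEP
Kept rows: 15 23 27 29 30

Answer: 15 23 27 29 30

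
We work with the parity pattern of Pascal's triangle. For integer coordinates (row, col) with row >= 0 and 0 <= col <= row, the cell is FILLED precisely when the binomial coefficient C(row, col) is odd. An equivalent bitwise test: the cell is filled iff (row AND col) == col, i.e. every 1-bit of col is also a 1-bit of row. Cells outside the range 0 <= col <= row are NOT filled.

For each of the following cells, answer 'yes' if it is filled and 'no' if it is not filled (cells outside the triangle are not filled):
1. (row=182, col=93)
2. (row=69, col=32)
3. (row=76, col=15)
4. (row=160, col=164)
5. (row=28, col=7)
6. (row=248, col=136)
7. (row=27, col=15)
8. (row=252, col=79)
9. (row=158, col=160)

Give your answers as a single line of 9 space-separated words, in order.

Answer: no no no no no yes no no no

Derivation:
(182,93): row=0b10110110, col=0b1011101, row AND col = 0b10100 = 20; 20 != 93 -> empty
(69,32): row=0b1000101, col=0b100000, row AND col = 0b0 = 0; 0 != 32 -> empty
(76,15): row=0b1001100, col=0b1111, row AND col = 0b1100 = 12; 12 != 15 -> empty
(160,164): col outside [0, 160] -> not filled
(28,7): row=0b11100, col=0b111, row AND col = 0b100 = 4; 4 != 7 -> empty
(248,136): row=0b11111000, col=0b10001000, row AND col = 0b10001000 = 136; 136 == 136 -> filled
(27,15): row=0b11011, col=0b1111, row AND col = 0b1011 = 11; 11 != 15 -> empty
(252,79): row=0b11111100, col=0b1001111, row AND col = 0b1001100 = 76; 76 != 79 -> empty
(158,160): col outside [0, 158] -> not filled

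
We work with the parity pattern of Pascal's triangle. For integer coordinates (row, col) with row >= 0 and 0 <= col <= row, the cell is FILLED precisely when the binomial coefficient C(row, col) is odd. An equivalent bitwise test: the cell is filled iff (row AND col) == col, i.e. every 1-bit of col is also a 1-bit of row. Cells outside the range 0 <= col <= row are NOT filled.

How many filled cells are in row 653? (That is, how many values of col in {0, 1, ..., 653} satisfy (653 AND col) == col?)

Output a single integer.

653 in binary = 1010001101
popcount(653) = number of 1-bits in 1010001101 = 5
A col c satisfies (653 AND c) == c iff every set bit of c is also set in 653; each of the 5 set bits of 653 can independently be on or off in c.
count = 2^5 = 32

Answer: 32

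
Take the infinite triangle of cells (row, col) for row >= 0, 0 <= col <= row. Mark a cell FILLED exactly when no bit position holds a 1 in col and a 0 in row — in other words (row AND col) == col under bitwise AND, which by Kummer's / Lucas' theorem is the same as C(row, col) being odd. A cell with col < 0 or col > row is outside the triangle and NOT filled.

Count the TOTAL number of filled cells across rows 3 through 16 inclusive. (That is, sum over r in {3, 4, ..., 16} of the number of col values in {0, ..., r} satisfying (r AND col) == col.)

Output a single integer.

Answer: 78

Derivation:
r3=11 pc2: +4 =4
r4=100 pc1: +2 =6
r5=101 pc2: +4 =10
r6=110 pc2: +4 =14
r7=111 pc3: +8 =22
r8=1000 pc1: +2 =24
r9=1001 pc2: +4 =28
r10=1010 pc2: +4 =32
r11=1011 pc3: +8 =40
r12=1100 pc2: +4 =44
r13=1101 pc3: +8 =52
r14=1110 pc3: +8 =60
r15=1111 pc4: +16 =76
r16=10000 pc1: +2 =78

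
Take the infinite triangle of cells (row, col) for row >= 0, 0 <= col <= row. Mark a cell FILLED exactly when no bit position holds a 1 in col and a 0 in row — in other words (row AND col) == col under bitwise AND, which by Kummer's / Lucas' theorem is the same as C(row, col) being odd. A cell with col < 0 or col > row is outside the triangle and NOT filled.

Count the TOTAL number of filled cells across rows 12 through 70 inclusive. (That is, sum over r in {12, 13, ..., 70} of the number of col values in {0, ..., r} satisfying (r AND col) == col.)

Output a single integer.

r12=1100 pc2: +4 =4
r13=1101 pc3: +8 =12
r14=1110 pc3: +8 =20
r15=1111 pc4: +16 =36
r16=10000 pc1: +2 =38
r17=10001 pc2: +4 =42
r18=10010 pc2: +4 =46
r19=10011 pc3: +8 =54
r20=10100 pc2: +4 =58
r21=10101 pc3: +8 =66
r22=10110 pc3: +8 =74
r23=10111 pc4: +16 =90
r24=11000 pc2: +4 =94
r25=11001 pc3: +8 =102
r26=11010 pc3: +8 =110
r27=11011 pc4: +16 =126
r28=11100 pc3: +8 =134
r29=11101 pc4: +16 =150
r30=11110 pc4: +16 =166
r31=11111 pc5: +32 =198
r32=100000 pc1: +2 =200
r33=100001 pc2: +4 =204
r34=100010 pc2: +4 =208
r35=100011 pc3: +8 =216
r36=100100 pc2: +4 =220
r37=100101 pc3: +8 =228
r38=100110 pc3: +8 =236
r39=100111 pc4: +16 =252
r40=101000 pc2: +4 =256
r41=101001 pc3: +8 =264
r42=101010 pc3: +8 =272
r43=101011 pc4: +16 =288
r44=101100 pc3: +8 =296
r45=101101 pc4: +16 =312
r46=101110 pc4: +16 =328
r47=101111 pc5: +32 =360
r48=110000 pc2: +4 =364
r49=110001 pc3: +8 =372
r50=110010 pc3: +8 =380
r51=110011 pc4: +16 =396
r52=110100 pc3: +8 =404
r53=110101 pc4: +16 =420
r54=110110 pc4: +16 =436
r55=110111 pc5: +32 =468
r56=111000 pc3: +8 =476
r57=111001 pc4: +16 =492
r58=111010 pc4: +16 =508
r59=111011 pc5: +32 =540
r60=111100 pc4: +16 =556
r61=111101 pc5: +32 =588
r62=111110 pc5: +32 =620
r63=111111 pc6: +64 =684
r64=1000000 pc1: +2 =686
r65=1000001 pc2: +4 =690
r66=1000010 pc2: +4 =694
r67=1000011 pc3: +8 =702
r68=1000100 pc2: +4 =706
r69=1000101 pc3: +8 =714
r70=1000110 pc3: +8 =722

Answer: 722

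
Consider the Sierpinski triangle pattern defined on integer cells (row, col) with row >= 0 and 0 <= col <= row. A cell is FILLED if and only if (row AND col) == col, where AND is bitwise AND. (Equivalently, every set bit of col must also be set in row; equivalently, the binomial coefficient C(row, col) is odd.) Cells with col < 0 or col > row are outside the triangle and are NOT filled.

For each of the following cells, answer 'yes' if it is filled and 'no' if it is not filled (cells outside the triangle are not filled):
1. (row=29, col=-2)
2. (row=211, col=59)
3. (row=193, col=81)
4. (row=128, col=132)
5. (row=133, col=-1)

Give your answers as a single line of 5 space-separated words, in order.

(29,-2): col outside [0, 29] -> not filled
(211,59): row=0b11010011, col=0b111011, row AND col = 0b10011 = 19; 19 != 59 -> empty
(193,81): row=0b11000001, col=0b1010001, row AND col = 0b1000001 = 65; 65 != 81 -> empty
(128,132): col outside [0, 128] -> not filled
(133,-1): col outside [0, 133] -> not filled

Answer: no no no no no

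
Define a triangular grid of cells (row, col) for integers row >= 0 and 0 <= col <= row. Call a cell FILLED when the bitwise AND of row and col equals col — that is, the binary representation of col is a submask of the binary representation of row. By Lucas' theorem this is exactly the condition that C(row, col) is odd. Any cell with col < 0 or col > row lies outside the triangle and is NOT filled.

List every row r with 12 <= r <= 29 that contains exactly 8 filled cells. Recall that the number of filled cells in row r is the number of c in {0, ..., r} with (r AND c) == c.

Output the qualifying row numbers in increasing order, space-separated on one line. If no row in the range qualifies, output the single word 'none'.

Row r has 2^popcount(r) filled cells, so we need popcount(r) = log2(8) = 3.
Scan r = 12..29 and keep those with exactly 3 one-bits:
r=12=1100 popcount=2 -> skip
r=13=1101 popcount=3 -> KEEP
r=14=1110 popcount=3 -> KEEP
r=15=1111 popcount=4 -> skip
r=16=10000 popcount=1 -> skip
r=17=10001 popcount=2 -> skip
r=18=10010 popcount=2 -> skip
r=19=10011 popcount=3 -> KEEP
r=20=10100 popcount=2 -> skip
r=21=10101 popcount=3 -> KEEP
r=22=10110 popcount=3 -> KEEP
r=23=10111 popcount=4 -> skip
r=24=11000 popcount=2 -> skip
r=25=11001 popcount=3 -> KEEP
r=26=11010 popcount=3 -> KEEP
r=27=11011 popcount=4 -> skip
r=28=11100 popcount=3 -> KEEP
r=29=11101 popcount=4 -> skip
Kept rows: 13 14 19 21 22 25 26 28

Answer: 13 14 19 21 22 25 26 28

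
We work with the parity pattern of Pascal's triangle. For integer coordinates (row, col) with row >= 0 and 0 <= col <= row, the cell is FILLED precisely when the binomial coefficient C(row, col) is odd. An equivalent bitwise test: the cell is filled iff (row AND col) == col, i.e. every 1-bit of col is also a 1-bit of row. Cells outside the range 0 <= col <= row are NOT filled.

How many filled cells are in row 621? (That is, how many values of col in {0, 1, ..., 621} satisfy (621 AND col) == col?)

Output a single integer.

621 in binary = 1001101101
popcount(621) = number of 1-bits in 1001101101 = 6
A col c satisfies (621 AND c) == c iff every set bit of c is also set in 621; each of the 6 set bits of 621 can independently be on or off in c.
count = 2^6 = 64

Answer: 64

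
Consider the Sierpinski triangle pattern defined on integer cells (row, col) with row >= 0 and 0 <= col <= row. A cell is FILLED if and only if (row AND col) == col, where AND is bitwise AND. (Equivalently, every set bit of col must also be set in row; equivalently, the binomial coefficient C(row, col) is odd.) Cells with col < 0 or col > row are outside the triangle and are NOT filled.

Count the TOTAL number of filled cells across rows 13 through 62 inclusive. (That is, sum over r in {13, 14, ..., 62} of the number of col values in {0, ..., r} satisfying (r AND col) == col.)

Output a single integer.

r13=1101 pc3: +8 =8
r14=1110 pc3: +8 =16
r15=1111 pc4: +16 =32
r16=10000 pc1: +2 =34
r17=10001 pc2: +4 =38
r18=10010 pc2: +4 =42
r19=10011 pc3: +8 =50
r20=10100 pc2: +4 =54
r21=10101 pc3: +8 =62
r22=10110 pc3: +8 =70
r23=10111 pc4: +16 =86
r24=11000 pc2: +4 =90
r25=11001 pc3: +8 =98
r26=11010 pc3: +8 =106
r27=11011 pc4: +16 =122
r28=11100 pc3: +8 =130
r29=11101 pc4: +16 =146
r30=11110 pc4: +16 =162
r31=11111 pc5: +32 =194
r32=100000 pc1: +2 =196
r33=100001 pc2: +4 =200
r34=100010 pc2: +4 =204
r35=100011 pc3: +8 =212
r36=100100 pc2: +4 =216
r37=100101 pc3: +8 =224
r38=100110 pc3: +8 =232
r39=100111 pc4: +16 =248
r40=101000 pc2: +4 =252
r41=101001 pc3: +8 =260
r42=101010 pc3: +8 =268
r43=101011 pc4: +16 =284
r44=101100 pc3: +8 =292
r45=101101 pc4: +16 =308
r46=101110 pc4: +16 =324
r47=101111 pc5: +32 =356
r48=110000 pc2: +4 =360
r49=110001 pc3: +8 =368
r50=110010 pc3: +8 =376
r51=110011 pc4: +16 =392
r52=110100 pc3: +8 =400
r53=110101 pc4: +16 =416
r54=110110 pc4: +16 =432
r55=110111 pc5: +32 =464
r56=111000 pc3: +8 =472
r57=111001 pc4: +16 =488
r58=111010 pc4: +16 =504
r59=111011 pc5: +32 =536
r60=111100 pc4: +16 =552
r61=111101 pc5: +32 =584
r62=111110 pc5: +32 =616

Answer: 616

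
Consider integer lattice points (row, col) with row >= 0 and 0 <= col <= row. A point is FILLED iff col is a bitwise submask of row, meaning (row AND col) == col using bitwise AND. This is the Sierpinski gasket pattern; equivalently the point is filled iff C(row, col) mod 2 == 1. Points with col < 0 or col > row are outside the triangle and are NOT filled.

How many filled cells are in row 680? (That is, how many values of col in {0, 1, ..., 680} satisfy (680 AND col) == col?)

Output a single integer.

Answer: 16

Derivation:
680 in binary = 1010101000
popcount(680) = number of 1-bits in 1010101000 = 4
A col c satisfies (680 AND c) == c iff every set bit of c is also set in 680; each of the 4 set bits of 680 can independently be on or off in c.
count = 2^4 = 16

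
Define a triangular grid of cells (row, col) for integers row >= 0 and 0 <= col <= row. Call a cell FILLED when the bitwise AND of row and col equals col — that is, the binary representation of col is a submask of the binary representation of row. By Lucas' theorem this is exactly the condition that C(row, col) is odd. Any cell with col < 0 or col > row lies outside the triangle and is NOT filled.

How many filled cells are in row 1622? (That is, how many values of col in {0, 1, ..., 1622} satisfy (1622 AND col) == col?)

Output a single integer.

Answer: 64

Derivation:
1622 in binary = 11001010110
popcount(1622) = number of 1-bits in 11001010110 = 6
A col c satisfies (1622 AND c) == c iff every set bit of c is also set in 1622; each of the 6 set bits of 1622 can independently be on or off in c.
count = 2^6 = 64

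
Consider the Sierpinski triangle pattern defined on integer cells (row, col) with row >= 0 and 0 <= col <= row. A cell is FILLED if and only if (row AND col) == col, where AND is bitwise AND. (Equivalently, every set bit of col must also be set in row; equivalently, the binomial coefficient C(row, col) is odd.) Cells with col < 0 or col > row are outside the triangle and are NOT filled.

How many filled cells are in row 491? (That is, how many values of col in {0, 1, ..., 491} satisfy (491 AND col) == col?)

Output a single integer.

491 in binary = 111101011
popcount(491) = number of 1-bits in 111101011 = 7
A col c satisfies (491 AND c) == c iff every set bit of c is also set in 491; each of the 7 set bits of 491 can independently be on or off in c.
count = 2^7 = 128

Answer: 128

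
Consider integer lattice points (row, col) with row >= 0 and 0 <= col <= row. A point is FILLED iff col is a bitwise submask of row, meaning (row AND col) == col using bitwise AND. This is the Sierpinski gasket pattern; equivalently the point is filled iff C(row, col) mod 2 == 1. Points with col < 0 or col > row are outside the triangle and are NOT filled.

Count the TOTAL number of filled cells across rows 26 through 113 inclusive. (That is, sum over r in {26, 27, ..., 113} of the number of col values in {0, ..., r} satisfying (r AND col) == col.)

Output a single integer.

r26=11010 pc3: +8 =8
r27=11011 pc4: +16 =24
r28=11100 pc3: +8 =32
r29=11101 pc4: +16 =48
r30=11110 pc4: +16 =64
r31=11111 pc5: +32 =96
r32=100000 pc1: +2 =98
r33=100001 pc2: +4 =102
r34=100010 pc2: +4 =106
r35=100011 pc3: +8 =114
r36=100100 pc2: +4 =118
r37=100101 pc3: +8 =126
r38=100110 pc3: +8 =134
r39=100111 pc4: +16 =150
r40=101000 pc2: +4 =154
r41=101001 pc3: +8 =162
r42=101010 pc3: +8 =170
r43=101011 pc4: +16 =186
r44=101100 pc3: +8 =194
r45=101101 pc4: +16 =210
r46=101110 pc4: +16 =226
r47=101111 pc5: +32 =258
r48=110000 pc2: +4 =262
r49=110001 pc3: +8 =270
r50=110010 pc3: +8 =278
r51=110011 pc4: +16 =294
r52=110100 pc3: +8 =302
r53=110101 pc4: +16 =318
r54=110110 pc4: +16 =334
r55=110111 pc5: +32 =366
r56=111000 pc3: +8 =374
r57=111001 pc4: +16 =390
r58=111010 pc4: +16 =406
r59=111011 pc5: +32 =438
r60=111100 pc4: +16 =454
r61=111101 pc5: +32 =486
r62=111110 pc5: +32 =518
r63=111111 pc6: +64 =582
r64=1000000 pc1: +2 =584
r65=1000001 pc2: +4 =588
r66=1000010 pc2: +4 =592
r67=1000011 pc3: +8 =600
r68=1000100 pc2: +4 =604
r69=1000101 pc3: +8 =612
r70=1000110 pc3: +8 =620
r71=1000111 pc4: +16 =636
r72=1001000 pc2: +4 =640
r73=1001001 pc3: +8 =648
r74=1001010 pc3: +8 =656
r75=1001011 pc4: +16 =672
r76=1001100 pc3: +8 =680
r77=1001101 pc4: +16 =696
r78=1001110 pc4: +16 =712
r79=1001111 pc5: +32 =744
r80=1010000 pc2: +4 =748
r81=1010001 pc3: +8 =756
r82=1010010 pc3: +8 =764
r83=1010011 pc4: +16 =780
r84=1010100 pc3: +8 =788
r85=1010101 pc4: +16 =804
r86=1010110 pc4: +16 =820
r87=1010111 pc5: +32 =852
r88=1011000 pc3: +8 =860
r89=1011001 pc4: +16 =876
r90=1011010 pc4: +16 =892
r91=1011011 pc5: +32 =924
r92=1011100 pc4: +16 =940
r93=1011101 pc5: +32 =972
r94=1011110 pc5: +32 =1004
r95=1011111 pc6: +64 =1068
r96=1100000 pc2: +4 =1072
r97=1100001 pc3: +8 =1080
r98=1100010 pc3: +8 =1088
r99=1100011 pc4: +16 =1104
r100=1100100 pc3: +8 =1112
r101=1100101 pc4: +16 =1128
r102=1100110 pc4: +16 =1144
r103=1100111 pc5: +32 =1176
r104=1101000 pc3: +8 =1184
r105=1101001 pc4: +16 =1200
r106=1101010 pc4: +16 =1216
r107=1101011 pc5: +32 =1248
r108=1101100 pc4: +16 =1264
r109=1101101 pc5: +32 =1296
r110=1101110 pc5: +32 =1328
r111=1101111 pc6: +64 =1392
r112=1110000 pc3: +8 =1400
r113=1110001 pc4: +16 =1416

Answer: 1416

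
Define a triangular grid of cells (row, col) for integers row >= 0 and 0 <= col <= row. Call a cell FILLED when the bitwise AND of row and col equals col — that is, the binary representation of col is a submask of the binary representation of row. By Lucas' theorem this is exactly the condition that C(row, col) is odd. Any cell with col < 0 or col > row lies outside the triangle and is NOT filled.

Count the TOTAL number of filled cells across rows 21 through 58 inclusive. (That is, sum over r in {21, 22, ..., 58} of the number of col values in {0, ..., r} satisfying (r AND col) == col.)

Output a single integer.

r21=10101 pc3: +8 =8
r22=10110 pc3: +8 =16
r23=10111 pc4: +16 =32
r24=11000 pc2: +4 =36
r25=11001 pc3: +8 =44
r26=11010 pc3: +8 =52
r27=11011 pc4: +16 =68
r28=11100 pc3: +8 =76
r29=11101 pc4: +16 =92
r30=11110 pc4: +16 =108
r31=11111 pc5: +32 =140
r32=100000 pc1: +2 =142
r33=100001 pc2: +4 =146
r34=100010 pc2: +4 =150
r35=100011 pc3: +8 =158
r36=100100 pc2: +4 =162
r37=100101 pc3: +8 =170
r38=100110 pc3: +8 =178
r39=100111 pc4: +16 =194
r40=101000 pc2: +4 =198
r41=101001 pc3: +8 =206
r42=101010 pc3: +8 =214
r43=101011 pc4: +16 =230
r44=101100 pc3: +8 =238
r45=101101 pc4: +16 =254
r46=101110 pc4: +16 =270
r47=101111 pc5: +32 =302
r48=110000 pc2: +4 =306
r49=110001 pc3: +8 =314
r50=110010 pc3: +8 =322
r51=110011 pc4: +16 =338
r52=110100 pc3: +8 =346
r53=110101 pc4: +16 =362
r54=110110 pc4: +16 =378
r55=110111 pc5: +32 =410
r56=111000 pc3: +8 =418
r57=111001 pc4: +16 =434
r58=111010 pc4: +16 =450

Answer: 450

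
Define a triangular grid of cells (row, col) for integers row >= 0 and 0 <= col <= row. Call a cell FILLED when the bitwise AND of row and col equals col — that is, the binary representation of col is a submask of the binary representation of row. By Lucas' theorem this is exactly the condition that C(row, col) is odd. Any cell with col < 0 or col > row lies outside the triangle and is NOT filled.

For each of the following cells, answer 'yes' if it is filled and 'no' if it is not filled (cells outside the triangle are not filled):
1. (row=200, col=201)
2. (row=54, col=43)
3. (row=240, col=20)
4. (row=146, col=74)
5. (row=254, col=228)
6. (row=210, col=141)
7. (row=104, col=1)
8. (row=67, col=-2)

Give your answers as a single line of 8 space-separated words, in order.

Answer: no no no no yes no no no

Derivation:
(200,201): col outside [0, 200] -> not filled
(54,43): row=0b110110, col=0b101011, row AND col = 0b100010 = 34; 34 != 43 -> empty
(240,20): row=0b11110000, col=0b10100, row AND col = 0b10000 = 16; 16 != 20 -> empty
(146,74): row=0b10010010, col=0b1001010, row AND col = 0b10 = 2; 2 != 74 -> empty
(254,228): row=0b11111110, col=0b11100100, row AND col = 0b11100100 = 228; 228 == 228 -> filled
(210,141): row=0b11010010, col=0b10001101, row AND col = 0b10000000 = 128; 128 != 141 -> empty
(104,1): row=0b1101000, col=0b1, row AND col = 0b0 = 0; 0 != 1 -> empty
(67,-2): col outside [0, 67] -> not filled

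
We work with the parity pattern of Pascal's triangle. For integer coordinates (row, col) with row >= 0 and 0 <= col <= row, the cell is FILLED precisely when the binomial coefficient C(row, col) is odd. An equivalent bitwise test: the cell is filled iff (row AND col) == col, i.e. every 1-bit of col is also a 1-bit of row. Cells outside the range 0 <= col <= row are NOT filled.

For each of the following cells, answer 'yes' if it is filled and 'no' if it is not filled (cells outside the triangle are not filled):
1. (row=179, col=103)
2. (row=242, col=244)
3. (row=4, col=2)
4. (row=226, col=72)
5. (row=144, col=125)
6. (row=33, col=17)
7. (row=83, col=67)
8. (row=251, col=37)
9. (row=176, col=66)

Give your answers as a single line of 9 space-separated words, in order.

(179,103): row=0b10110011, col=0b1100111, row AND col = 0b100011 = 35; 35 != 103 -> empty
(242,244): col outside [0, 242] -> not filled
(4,2): row=0b100, col=0b10, row AND col = 0b0 = 0; 0 != 2 -> empty
(226,72): row=0b11100010, col=0b1001000, row AND col = 0b1000000 = 64; 64 != 72 -> empty
(144,125): row=0b10010000, col=0b1111101, row AND col = 0b10000 = 16; 16 != 125 -> empty
(33,17): row=0b100001, col=0b10001, row AND col = 0b1 = 1; 1 != 17 -> empty
(83,67): row=0b1010011, col=0b1000011, row AND col = 0b1000011 = 67; 67 == 67 -> filled
(251,37): row=0b11111011, col=0b100101, row AND col = 0b100001 = 33; 33 != 37 -> empty
(176,66): row=0b10110000, col=0b1000010, row AND col = 0b0 = 0; 0 != 66 -> empty

Answer: no no no no no no yes no no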